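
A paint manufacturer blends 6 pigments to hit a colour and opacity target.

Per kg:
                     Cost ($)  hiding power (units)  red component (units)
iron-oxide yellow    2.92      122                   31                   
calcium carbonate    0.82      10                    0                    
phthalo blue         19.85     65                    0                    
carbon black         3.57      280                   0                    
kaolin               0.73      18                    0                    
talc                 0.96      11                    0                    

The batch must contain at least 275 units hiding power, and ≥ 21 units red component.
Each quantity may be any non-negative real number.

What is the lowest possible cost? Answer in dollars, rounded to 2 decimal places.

$4.43

This is a linear program. Let x1 = kg of iron-oxide yellow, x2 = kg of calcium carbonate, x3 = kg of phthalo blue, x4 = kg of carbon black, x5 = kg of kaolin, x6 = kg of talc.
min 2.92x1 + 0.82x2 + 19.85x3 + 3.57x4 + 0.73x5 + 0.96x6 s.t.:
  122x1 + 10x2 + 65x3 + 280x4 + 18x5 + 11x6 ≥ 275   (hiding power)
  31x1 ≥ 21   (red component)
  x1, x2, x3, x4, x5, x6 ≥ 0.
The cheapest feasible vertex uses only iron-oxide yellow, carbon black; calcium carbonate, phthalo blue, kaolin, talc are not used. The hiding power and red component requirements are met with equality.
Optimal quantities: iron-oxide yellow = 0.6774 kg, carbon black = 0.687 kg.
Cost = 2.92·0.6774 + 3.57·0.687 = 4.4306.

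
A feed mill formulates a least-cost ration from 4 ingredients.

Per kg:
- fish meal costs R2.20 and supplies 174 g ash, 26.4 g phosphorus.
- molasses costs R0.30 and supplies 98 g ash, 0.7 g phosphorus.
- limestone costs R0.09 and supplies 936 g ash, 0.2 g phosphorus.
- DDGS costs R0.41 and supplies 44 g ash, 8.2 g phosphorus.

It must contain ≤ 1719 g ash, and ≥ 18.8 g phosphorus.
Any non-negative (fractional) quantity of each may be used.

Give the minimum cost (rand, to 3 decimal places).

R0.940

Set it up as a linear program. Let x1 = kg of fish meal, x2 = kg of molasses, x3 = kg of limestone, x4 = kg of DDGS.
Minimise 2.2x1 + 0.3x2 + 0.09x3 + 0.41x4 with:
  174x1 + 98x2 + 936x3 + 44x4 ≤ 1719   (ash)
  26.4x1 + 0.7x2 + 0.2x3 + 8.2x4 ≥ 18.8   (phosphorus)
  x1, x2, x3, x4 ≥ 0.
The cheapest feasible vertex uses only DDGS; fish meal, molasses, limestone are not used. There the phosphorus constraint is tight.
Optimal quantities: DDGS = 2.293 kg.
Objective = 0.41·2.293 = 0.94013.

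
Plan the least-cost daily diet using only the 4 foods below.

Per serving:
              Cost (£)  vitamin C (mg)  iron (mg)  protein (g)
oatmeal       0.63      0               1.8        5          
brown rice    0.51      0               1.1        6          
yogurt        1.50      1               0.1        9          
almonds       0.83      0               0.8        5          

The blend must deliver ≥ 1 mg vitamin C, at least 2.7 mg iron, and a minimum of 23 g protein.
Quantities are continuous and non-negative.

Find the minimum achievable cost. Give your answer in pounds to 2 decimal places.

Let x1 = servings of oatmeal, x2 = servings of brown rice, x3 = servings of yogurt, x4 = servings of almonds.
min 0.63x1 + 0.51x2 + 1.5x3 + 0.83x4 subject to:
  1x3 ≥ 1   (vitamin C)
  1.8x1 + 1.1x2 + 0.1x3 + 0.8x4 ≥ 2.7   (iron)
  5x1 + 6x2 + 9x3 + 5x4 ≥ 23   (protein)
  x1, x2, x3, x4 ≥ 0.
The optimal basis is {oatmeal, brown rice, yogurt}; almonds drops out. Binding constraints: vitamin C, iron, protein.
That vertex is x1 = 0.03774, x2 = 2.302, x3 = 1.
Objective = 0.63·0.03774 + 0.51·2.302 + 1.5·1 = 2.6978.

£2.70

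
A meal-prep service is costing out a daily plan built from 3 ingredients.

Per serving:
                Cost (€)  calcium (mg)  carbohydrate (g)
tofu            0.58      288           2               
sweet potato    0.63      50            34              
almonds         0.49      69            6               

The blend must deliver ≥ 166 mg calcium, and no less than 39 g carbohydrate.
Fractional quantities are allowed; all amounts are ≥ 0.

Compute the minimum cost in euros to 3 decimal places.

Set it up as a linear program. Let x1 = servings of tofu, x2 = servings of sweet potato, x3 = servings of almonds.
min 0.58x1 + 0.63x2 + 0.49x3 subject to:
  288x1 + 50x2 + 69x3 ≥ 166   (calcium)
  2x1 + 34x2 + 6x3 ≥ 39   (carbohydrate)
  x1, x2, x3 ≥ 0.
At the optimum only tofu, sweet potato are positive (almonds = 0). Binding constraints: calcium and carbohydrate.
Solving gives x1 = 0.3811, x2 = 1.125.
Total cost: 0.58·0.3811 + 0.63·1.125 = 0.92979.

€0.930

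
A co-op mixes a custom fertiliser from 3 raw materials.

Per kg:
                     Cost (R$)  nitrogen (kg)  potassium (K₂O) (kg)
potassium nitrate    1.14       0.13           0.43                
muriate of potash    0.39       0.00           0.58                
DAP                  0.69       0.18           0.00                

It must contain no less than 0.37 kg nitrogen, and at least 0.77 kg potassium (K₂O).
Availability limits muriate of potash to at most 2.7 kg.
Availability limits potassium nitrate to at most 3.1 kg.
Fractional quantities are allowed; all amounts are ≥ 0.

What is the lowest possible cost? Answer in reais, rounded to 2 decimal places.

R$1.94

This is a linear program. Let x1 = kg of potassium nitrate, x2 = kg of muriate of potash, x3 = kg of DAP.
Minimise 1.14x1 + 0.39x2 + 0.69x3 with:
  0.13x1 + 0.18x3 ≥ 0.37   (nitrogen)
  0.43x1 + 0.58x2 ≥ 0.77   (potassium (K₂O))
  x2 ≤ 2.7
  x1 ≤ 3.1
  x1, x2, x3 ≥ 0.
The optimal basis is {muriate of potash, DAP}; potassium nitrate drops out. The nitrogen and potassium (K₂O) requirements are met with equality.
That vertex is x2 = 1.328, x3 = 2.056.
Objective = 0.39·1.328 + 0.69·2.056 = 1.9366.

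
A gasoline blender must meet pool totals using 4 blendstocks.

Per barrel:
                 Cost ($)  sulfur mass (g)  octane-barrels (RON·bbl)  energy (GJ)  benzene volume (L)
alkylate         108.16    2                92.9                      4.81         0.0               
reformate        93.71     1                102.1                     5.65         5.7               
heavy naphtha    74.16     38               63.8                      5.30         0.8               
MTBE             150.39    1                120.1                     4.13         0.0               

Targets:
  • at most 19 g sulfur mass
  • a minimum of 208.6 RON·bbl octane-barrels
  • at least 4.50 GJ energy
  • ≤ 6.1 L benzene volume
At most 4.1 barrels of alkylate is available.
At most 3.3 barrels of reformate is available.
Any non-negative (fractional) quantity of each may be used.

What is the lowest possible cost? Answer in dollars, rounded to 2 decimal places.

Let x1 = barrels of alkylate, x2 = barrels of reformate, x3 = barrels of heavy naphtha, x4 = barrels of MTBE.
Minimise 108.16x1 + 93.71x2 + 74.16x3 + 150.39x4 subject to:
  2x1 + 1x2 + 38x3 + 1x4 ≤ 19   (sulfur mass)
  92.9x1 + 102.1x2 + 63.8x3 + 120.1x4 ≥ 208.6   (octane-barrels)
  4.81x1 + 5.65x2 + 5.3x3 + 4.13x4 ≥ 4.5   (energy)
  5.7x2 + 0.8x3 ≤ 6.1   (benzene volume)
  x1 ≤ 4.1
  x2 ≤ 3.3
  x1, x2, x3, x4 ≥ 0.
The minimum-cost mix takes nothing from heavy naphtha, MTBE — only alkylate, reformate. The octane-barrels and benzene volume requirements are met with equality.
That vertex is x1 = 1.0693, x2 = 1.0702.
Total cost: 108.16·1.0693 + 93.71·1.0702 = 215.9439.

$215.94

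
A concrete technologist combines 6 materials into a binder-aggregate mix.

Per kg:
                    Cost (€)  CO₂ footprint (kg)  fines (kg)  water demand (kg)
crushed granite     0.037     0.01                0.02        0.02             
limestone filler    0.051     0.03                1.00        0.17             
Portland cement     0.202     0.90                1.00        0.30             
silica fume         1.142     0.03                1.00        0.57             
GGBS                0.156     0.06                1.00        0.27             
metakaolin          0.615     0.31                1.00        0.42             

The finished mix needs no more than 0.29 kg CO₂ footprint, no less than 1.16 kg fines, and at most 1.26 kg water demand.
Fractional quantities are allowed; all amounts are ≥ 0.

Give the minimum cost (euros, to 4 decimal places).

Let x1 = kg of crushed granite, x2 = kg of limestone filler, x3 = kg of Portland cement, x4 = kg of silica fume, x5 = kg of GGBS, x6 = kg of metakaolin.
min 0.037x1 + 0.051x2 + 0.202x3 + 1.142x4 + 0.156x5 + 0.615x6 subject to:
  0.01x1 + 0.03x2 + 0.9x3 + 0.03x4 + 0.06x5 + 0.31x6 ≤ 0.29   (CO₂ footprint)
  0.02x1 + 1x2 + 1x3 + 1x4 + 1x5 + 1x6 ≥ 1.16   (fines)
  0.02x1 + 0.17x2 + 0.3x3 + 0.57x4 + 0.27x5 + 0.42x6 ≤ 1.26   (water demand)
  x1, x2, x3, x4, x5, x6 ≥ 0.
The cheapest feasible vertex uses only limestone filler; crushed granite, Portland cement, silica fume, GGBS, metakaolin are not used. There the fines constraint is tight.
So limestone filler = 1.16 kg.
Total cost: 0.051·1.16 = 0.059160.

€0.0592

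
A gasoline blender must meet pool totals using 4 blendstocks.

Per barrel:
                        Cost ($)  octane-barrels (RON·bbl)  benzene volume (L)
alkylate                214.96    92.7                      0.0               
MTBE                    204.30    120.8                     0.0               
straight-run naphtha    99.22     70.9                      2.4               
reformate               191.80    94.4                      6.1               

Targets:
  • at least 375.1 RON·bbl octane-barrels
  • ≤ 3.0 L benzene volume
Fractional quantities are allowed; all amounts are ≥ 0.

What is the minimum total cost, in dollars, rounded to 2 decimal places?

$608.52

This is a linear program. Let x1 = barrels of alkylate, x2 = barrels of MTBE, x3 = barrels of straight-run naphtha, x4 = barrels of reformate.
min 214.96x1 + 204.3x2 + 99.22x3 + 191.8x4 with:
  92.7x1 + 120.8x2 + 70.9x3 + 94.4x4 ≥ 375.1   (octane-barrels)
  2.4x3 + 6.1x4 ≤ 3   (benzene volume)
  x1, x2, x3, x4 ≥ 0.
The minimum-cost mix takes nothing from alkylate, reformate — only MTBE, straight-run naphtha. Binding constraints: octane-barrels and benzene volume.
So MTBE = 2.3715 barrels, straight-run naphtha = 1.25 barrels.
Hence cost = 204.3·2.3715 + 99.22·1.25 = $608.5225.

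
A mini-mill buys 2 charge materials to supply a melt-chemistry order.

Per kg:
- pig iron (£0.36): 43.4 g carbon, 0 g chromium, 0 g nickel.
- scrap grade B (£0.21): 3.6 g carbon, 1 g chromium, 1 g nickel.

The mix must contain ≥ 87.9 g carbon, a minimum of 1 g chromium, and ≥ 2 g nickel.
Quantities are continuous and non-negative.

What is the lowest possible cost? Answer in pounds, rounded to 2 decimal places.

This is a linear program. Let x1 = kg of pig iron, x2 = kg of scrap grade B.
min 0.36x1 + 0.21x2 s.t.:
  43.4x1 + 3.6x2 ≥ 87.9   (carbon)
  1x2 ≥ 1   (chromium)
  1x2 ≥ 2   (nickel)
  x1, x2 ≥ 0.
Both inputs are positive at the optimum. Binding constraints: carbon and nickel.
That vertex is x1 = 1.859, x2 = 2.
Hence cost = 0.36·1.859 + 0.21·2 = £1.0892.

£1.09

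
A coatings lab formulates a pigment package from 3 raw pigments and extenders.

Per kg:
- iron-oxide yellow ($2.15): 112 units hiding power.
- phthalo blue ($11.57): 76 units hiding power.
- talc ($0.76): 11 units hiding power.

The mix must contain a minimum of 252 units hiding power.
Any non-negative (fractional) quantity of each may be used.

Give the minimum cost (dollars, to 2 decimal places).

$4.84

Treat it as an LP. Let x1 = kg of iron-oxide yellow, x2 = kg of phthalo blue, x3 = kg of talc.
Minimize 2.15x1 + 11.57x2 + 0.76x3 with:
  112x1 + 76x2 + 11x3 ≥ 252   (hiding power)
  x1, x2, x3 ≥ 0.
The minimum-cost mix takes nothing from phthalo blue, talc — only iron-oxide yellow. The hiding power requirement is met with equality.
That vertex is x1 = 2.25.
Total cost: 2.15·2.25 = 4.8375.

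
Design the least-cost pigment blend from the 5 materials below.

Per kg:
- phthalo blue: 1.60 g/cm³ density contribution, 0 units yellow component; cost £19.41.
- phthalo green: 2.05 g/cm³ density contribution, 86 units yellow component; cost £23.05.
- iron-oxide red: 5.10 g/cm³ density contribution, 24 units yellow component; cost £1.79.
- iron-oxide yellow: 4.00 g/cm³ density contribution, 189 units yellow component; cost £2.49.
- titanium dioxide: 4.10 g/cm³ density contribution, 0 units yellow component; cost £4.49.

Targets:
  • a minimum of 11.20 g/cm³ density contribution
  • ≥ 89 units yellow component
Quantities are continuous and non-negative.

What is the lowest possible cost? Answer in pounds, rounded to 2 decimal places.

£4.16

This is a linear program. Let x1 = kg of phthalo blue, x2 = kg of phthalo green, x3 = kg of iron-oxide red, x4 = kg of iron-oxide yellow, x5 = kg of titanium dioxide.
Minimize 19.41x1 + 23.05x2 + 1.79x3 + 2.49x4 + 4.49x5 with:
  1.6x1 + 2.05x2 + 5.1x3 + 4x4 + 4.1x5 ≥ 11.2   (density contribution)
  86x2 + 24x3 + 189x4 ≥ 89   (yellow component)
  x1, x2, x3, x4, x5 ≥ 0.
At the optimum only iron-oxide red, iron-oxide yellow are positive (phthalo blue, phthalo green, titanium dioxide = 0). Binding constraints: density contribution and yellow component.
So iron-oxide red = 2.029 kg, iron-oxide yellow = 0.2133 kg.
Hence cost = 1.79·2.029 + 2.49·0.2133 = £4.1630.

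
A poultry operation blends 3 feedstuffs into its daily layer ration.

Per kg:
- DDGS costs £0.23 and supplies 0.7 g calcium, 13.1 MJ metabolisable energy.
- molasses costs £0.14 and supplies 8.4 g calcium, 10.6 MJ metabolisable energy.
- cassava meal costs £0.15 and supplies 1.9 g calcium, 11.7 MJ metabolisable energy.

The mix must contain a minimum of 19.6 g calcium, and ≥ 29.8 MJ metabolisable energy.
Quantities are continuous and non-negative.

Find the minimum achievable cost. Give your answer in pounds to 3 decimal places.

This is a linear program. Let x1 = kg of DDGS, x2 = kg of molasses, x3 = kg of cassava meal.
min 0.23x1 + 0.14x2 + 0.15x3 subject to:
  0.7x1 + 8.4x2 + 1.9x3 ≥ 19.6   (calcium)
  13.1x1 + 10.6x2 + 11.7x3 ≥ 29.8   (metabolisable energy)
  x1, x2, x3 ≥ 0.
The cheapest feasible vertex uses only molasses, cassava meal; DDGS is not used. Binding constraints: calcium and metabolisable energy.
Optimal quantities: molasses = 2.21 kg, cassava meal = 0.5447 kg.
Cost = 0.14·2.21 + 0.15·0.5447 = 0.39111.

£0.391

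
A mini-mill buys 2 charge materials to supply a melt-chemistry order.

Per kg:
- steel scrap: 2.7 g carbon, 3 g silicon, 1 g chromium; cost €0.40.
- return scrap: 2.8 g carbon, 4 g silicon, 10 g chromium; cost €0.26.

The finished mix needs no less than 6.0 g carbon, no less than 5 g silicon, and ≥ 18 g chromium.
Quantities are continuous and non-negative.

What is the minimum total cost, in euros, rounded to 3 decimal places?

€0.557

Let x1 = kg of steel scrap, x2 = kg of return scrap.
min 0.4x1 + 0.26x2 s.t.:
  2.7x1 + 2.8x2 ≥ 6   (carbon)
  3x1 + 4x2 ≥ 5   (silicon)
  1x1 + 10x2 ≥ 18   (chromium)
  x1, x2 ≥ 0.
The minimum-cost mix takes nothing from steel scrap — only return scrap. Binding constraint: carbon.
Optimal quantities: return scrap = 2.143 kg.
Objective = 0.26·2.143 = 0.55718.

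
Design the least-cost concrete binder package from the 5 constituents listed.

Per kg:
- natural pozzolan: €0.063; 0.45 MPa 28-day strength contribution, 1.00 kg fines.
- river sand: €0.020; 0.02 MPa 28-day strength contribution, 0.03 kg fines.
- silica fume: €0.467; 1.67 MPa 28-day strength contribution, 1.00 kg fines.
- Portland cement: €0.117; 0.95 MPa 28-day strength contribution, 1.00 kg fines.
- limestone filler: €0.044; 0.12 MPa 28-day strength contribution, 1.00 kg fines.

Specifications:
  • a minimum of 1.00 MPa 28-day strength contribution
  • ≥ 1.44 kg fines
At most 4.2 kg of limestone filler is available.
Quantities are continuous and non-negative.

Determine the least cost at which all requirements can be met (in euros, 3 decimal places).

Let x1 = kg of natural pozzolan, x2 = kg of river sand, x3 = kg of silica fume, x4 = kg of Portland cement, x5 = kg of limestone filler.
Minimize 0.063x1 + 0.02x2 + 0.467x3 + 0.117x4 + 0.044x5 subject to:
  0.45x1 + 0.02x2 + 1.67x3 + 0.95x4 + 0.12x5 ≥ 1   (28-day strength contribution)
  1x1 + 0.03x2 + 1x3 + 1x4 + 1x5 ≥ 1.44   (fines)
  x5 ≤ 4.2
  x1, x2, x3, x4, x5 ≥ 0.
The optimal basis is {natural pozzolan, Portland cement}; river sand, silica fume, limestone filler drop out. The 28-day strength contribution and fines requirements are met with equality.
That vertex is x1 = 0.736, x4 = 0.704.
Cost = 0.063·0.736 + 0.117·0.704 = 0.12874.

€0.129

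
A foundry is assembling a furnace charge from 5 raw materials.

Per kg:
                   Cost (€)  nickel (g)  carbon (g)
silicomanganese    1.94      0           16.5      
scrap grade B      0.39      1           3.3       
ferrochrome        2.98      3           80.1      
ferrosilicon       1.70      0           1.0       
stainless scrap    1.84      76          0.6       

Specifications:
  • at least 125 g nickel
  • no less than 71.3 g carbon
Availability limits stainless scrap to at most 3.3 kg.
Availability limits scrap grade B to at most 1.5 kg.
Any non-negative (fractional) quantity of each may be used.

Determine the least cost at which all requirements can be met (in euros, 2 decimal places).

€5.58

Let x1 = kg of silicomanganese, x2 = kg of scrap grade B, x3 = kg of ferrochrome, x4 = kg of ferrosilicon, x5 = kg of stainless scrap.
Minimize 1.94x1 + 0.39x2 + 2.98x3 + 1.7x4 + 1.84x5 subject to:
  1x2 + 3x3 + 76x5 ≥ 125   (nickel)
  16.5x1 + 3.3x2 + 80.1x3 + 1x4 + 0.6x5 ≥ 71.3   (carbon)
  x5 ≤ 3.3
  x2 ≤ 1.5
  x1, x2, x3, x4, x5 ≥ 0.
At the optimum only ferrochrome, stainless scrap are positive (silicomanganese, scrap grade B, ferrosilicon = 0). The nickel and carbon requirements are met with equality.
Solving gives x3 = 0.8781, x5 = 1.61.
Cost = 2.98·0.8781 + 1.84·1.61 = 5.5791.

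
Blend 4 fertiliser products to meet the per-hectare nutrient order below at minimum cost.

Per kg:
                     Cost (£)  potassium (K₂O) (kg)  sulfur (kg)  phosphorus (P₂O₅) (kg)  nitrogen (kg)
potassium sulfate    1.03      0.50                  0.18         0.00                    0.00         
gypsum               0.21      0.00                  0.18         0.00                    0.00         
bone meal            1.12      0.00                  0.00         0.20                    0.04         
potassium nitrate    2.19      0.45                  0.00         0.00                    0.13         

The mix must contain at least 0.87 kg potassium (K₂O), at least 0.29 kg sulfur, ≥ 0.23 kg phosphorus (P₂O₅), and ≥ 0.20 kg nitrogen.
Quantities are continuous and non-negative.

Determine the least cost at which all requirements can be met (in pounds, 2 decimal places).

£4.77

Treat it as an LP. Let x1 = kg of potassium sulfate, x2 = kg of gypsum, x3 = kg of bone meal, x4 = kg of potassium nitrate.
Minimize 1.03x1 + 0.21x2 + 1.12x3 + 2.19x4 with:
  0.5x1 + 0.45x4 ≥ 0.87   (potassium (K₂O))
  0.18x1 + 0.18x2 ≥ 0.29   (sulfur)
  0.2x3 ≥ 0.23   (phosphorus (P₂O₅))
  0.04x3 + 0.13x4 ≥ 0.2   (nitrogen)
  x1, x2, x3, x4 ≥ 0.
All 4 inputs are positive at the optimum. There the potassium (K₂O), sulfur, phosphorus (P₂O₅), nitrogen constraints are tight.
Optimal quantities: potassium sulfate = 0.6738 kg, gypsum = 0.9373 kg, bone meal = 1.15 kg, potassium nitrate = 1.185 kg.
Objective = 1.03·0.6738 + 0.21·0.9373 + 1.12·1.15 + 2.19·1.185 = 4.7740.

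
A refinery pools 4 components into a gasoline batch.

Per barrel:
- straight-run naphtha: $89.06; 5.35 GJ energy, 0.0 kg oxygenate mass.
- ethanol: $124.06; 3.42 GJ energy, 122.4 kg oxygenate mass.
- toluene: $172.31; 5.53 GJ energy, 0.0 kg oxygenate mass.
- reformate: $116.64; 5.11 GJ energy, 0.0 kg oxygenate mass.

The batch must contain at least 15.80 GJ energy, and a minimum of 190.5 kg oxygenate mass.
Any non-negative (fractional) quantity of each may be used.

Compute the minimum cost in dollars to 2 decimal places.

Let x1 = barrels of straight-run naphtha, x2 = barrels of ethanol, x3 = barrels of toluene, x4 = barrels of reformate.
min 89.06x1 + 124.06x2 + 172.31x3 + 116.64x4 subject to:
  5.35x1 + 3.42x2 + 5.53x3 + 5.11x4 ≥ 15.8   (energy)
  122.4x2 ≥ 190.5   (oxygenate mass)
  x1, x2, x3, x4 ≥ 0.
The cheapest feasible vertex uses only straight-run naphtha, ethanol; toluene, reformate are not used. There the energy and oxygenate mass constraints are tight.
Solving gives x1 = 1.95836, x2 = 1.55637.
Objective = 89.06·1.95836 + 124.06·1.55637 = 367.4948.

$367.49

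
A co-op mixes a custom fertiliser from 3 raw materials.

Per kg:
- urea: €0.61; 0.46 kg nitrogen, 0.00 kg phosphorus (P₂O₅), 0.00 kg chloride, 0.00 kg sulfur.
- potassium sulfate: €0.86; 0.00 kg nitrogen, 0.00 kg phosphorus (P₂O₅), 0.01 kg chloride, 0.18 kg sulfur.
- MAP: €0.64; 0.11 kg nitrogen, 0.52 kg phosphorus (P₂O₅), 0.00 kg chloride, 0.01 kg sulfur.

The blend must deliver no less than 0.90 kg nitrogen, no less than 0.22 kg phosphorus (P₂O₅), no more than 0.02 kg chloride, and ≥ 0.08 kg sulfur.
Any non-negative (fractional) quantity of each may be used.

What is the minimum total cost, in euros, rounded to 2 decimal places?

€1.76

Let x1 = kg of urea, x2 = kg of potassium sulfate, x3 = kg of MAP.
min 0.61x1 + 0.86x2 + 0.64x3 s.t.:
  0.46x1 + 0.11x3 ≥ 0.9   (nitrogen)
  0.52x3 ≥ 0.22   (phosphorus (P₂O₅))
  0.01x2 ≤ 0.02   (chloride)
  0.18x2 + 0.01x3 ≥ 0.08   (sulfur)
  x1, x2, x3 ≥ 0.
The optimal mix uses every input. There the nitrogen, phosphorus (P₂O₅), sulfur constraints are tight.
Solving gives x1 = 1.855, x2 = 0.4209, x3 = 0.4231.
Cost = 0.61·1.855 + 0.86·0.4209 + 0.64·0.4231 = 1.7643.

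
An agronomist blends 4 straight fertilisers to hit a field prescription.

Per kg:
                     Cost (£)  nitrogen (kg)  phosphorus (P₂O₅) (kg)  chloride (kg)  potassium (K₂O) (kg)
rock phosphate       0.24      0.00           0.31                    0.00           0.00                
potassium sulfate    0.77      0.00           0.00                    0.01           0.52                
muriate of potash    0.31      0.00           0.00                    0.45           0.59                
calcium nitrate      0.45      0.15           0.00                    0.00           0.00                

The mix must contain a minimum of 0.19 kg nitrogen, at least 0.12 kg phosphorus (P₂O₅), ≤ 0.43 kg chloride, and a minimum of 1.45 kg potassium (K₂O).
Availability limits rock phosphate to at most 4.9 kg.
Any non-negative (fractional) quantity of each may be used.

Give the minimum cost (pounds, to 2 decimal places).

£2.29

Treat it as an LP. Let x1 = kg of rock phosphate, x2 = kg of potassium sulfate, x3 = kg of muriate of potash, x4 = kg of calcium nitrate.
Minimise 0.24x1 + 0.77x2 + 0.31x3 + 0.45x4 s.t.:
  0.15x4 ≥ 0.19   (nitrogen)
  0.31x1 ≥ 0.12   (phosphorus (P₂O₅))
  0.01x2 + 0.45x3 ≤ 0.43   (chloride)
  0.52x2 + 0.59x3 ≥ 1.45   (potassium (K₂O))
  x1 ≤ 4.9
  x1, x2, x3, x4 ≥ 0.
The optimal mix uses every input. The nitrogen, phosphorus (P₂O₅), chloride, potassium (K₂O) requirements are met with equality.
Solving gives x1 = 0.3871, x2 = 1.748, x3 = 0.9167, x4 = 1.267.
Total cost: 0.24·0.3871 + 0.77·1.748 + 0.31·0.9167 + 0.45·1.267 = 2.2932.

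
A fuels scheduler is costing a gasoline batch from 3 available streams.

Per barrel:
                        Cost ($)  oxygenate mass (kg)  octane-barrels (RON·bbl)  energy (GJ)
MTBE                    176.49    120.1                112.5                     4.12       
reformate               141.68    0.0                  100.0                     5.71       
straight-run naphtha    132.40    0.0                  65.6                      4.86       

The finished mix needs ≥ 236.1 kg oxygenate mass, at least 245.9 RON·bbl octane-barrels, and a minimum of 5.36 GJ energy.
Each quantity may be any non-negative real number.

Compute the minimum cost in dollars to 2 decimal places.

Set it up as a linear program. Let x1 = barrels of MTBE, x2 = barrels of reformate, x3 = barrels of straight-run naphtha.
Minimize 176.49x1 + 141.68x2 + 132.4x3 s.t.:
  120.1x1 ≥ 236.1   (oxygenate mass)
  112.5x1 + 100x2 + 65.6x3 ≥ 245.9   (octane-barrels)
  4.12x1 + 5.71x2 + 4.86x3 ≥ 5.36   (energy)
  x1, x2, x3 ≥ 0.
The optimal basis is {MTBE, reformate}; straight-run naphtha drops out. The oxygenate mass and octane-barrels requirements are met with equality.
Optimal quantities: MTBE = 1.9659 barrels, reformate = 0.24741 barrels.
Cost = 176.49·1.9659 + 141.68·0.24741 = 382.0147.

$382.01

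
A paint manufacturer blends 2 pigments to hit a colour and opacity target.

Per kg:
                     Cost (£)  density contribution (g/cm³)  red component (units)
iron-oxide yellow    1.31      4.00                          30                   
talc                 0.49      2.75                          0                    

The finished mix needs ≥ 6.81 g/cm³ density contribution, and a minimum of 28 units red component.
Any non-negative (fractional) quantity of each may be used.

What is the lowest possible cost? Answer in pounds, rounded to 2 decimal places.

£1.77

This is a linear program. Let x1 = kg of iron-oxide yellow, x2 = kg of talc.
Minimise 1.31x1 + 0.49x2 subject to:
  4x1 + 2.75x2 ≥ 6.81   (density contribution)
  30x1 ≥ 28   (red component)
  x1, x2 ≥ 0.
Both inputs are positive at the optimum. The density contribution and red component requirements are met with equality.
So iron-oxide yellow = 0.9333 kg, talc = 1.119 kg.
Objective = 1.31·0.9333 + 0.49·1.119 = 1.7709.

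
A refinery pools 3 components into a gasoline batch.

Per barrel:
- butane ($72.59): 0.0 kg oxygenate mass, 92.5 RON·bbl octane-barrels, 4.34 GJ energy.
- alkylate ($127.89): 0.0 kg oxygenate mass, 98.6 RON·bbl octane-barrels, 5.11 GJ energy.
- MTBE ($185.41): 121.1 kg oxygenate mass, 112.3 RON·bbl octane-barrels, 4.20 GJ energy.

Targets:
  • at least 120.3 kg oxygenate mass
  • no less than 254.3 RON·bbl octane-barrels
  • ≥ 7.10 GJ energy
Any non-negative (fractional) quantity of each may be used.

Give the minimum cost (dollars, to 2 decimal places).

$296.20

Set it up as a linear program. Let x1 = barrels of butane, x2 = barrels of alkylate, x3 = barrels of MTBE.
Minimise 72.59x1 + 127.89x2 + 185.41x3 with:
  121.1x3 ≥ 120.3   (oxygenate mass)
  92.5x1 + 98.6x2 + 112.3x3 ≥ 254.3   (octane-barrels)
  4.34x1 + 5.11x2 + 4.2x3 ≥ 7.1   (energy)
  x1, x2, x3 ≥ 0.
The optimal basis is {butane, MTBE}; alkylate drops out. There the oxygenate mass and octane-barrels constraints are tight.
Optimal quantities: butane = 1.54316 barrels, MTBE = 0.993394 barrels.
Cost = 72.59·1.54316 + 185.41·0.993394 = 296.2032.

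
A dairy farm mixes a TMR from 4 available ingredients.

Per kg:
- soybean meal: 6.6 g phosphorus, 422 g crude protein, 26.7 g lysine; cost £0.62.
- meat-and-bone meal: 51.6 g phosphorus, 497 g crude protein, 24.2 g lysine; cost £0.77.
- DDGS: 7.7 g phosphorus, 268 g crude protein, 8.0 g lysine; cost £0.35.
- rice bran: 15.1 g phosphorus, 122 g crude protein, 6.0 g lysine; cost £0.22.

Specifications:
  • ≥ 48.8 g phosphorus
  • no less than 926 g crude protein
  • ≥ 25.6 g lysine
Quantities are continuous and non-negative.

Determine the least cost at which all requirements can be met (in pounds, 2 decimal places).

This is a linear program. Let x1 = kg of soybean meal, x2 = kg of meat-and-bone meal, x3 = kg of DDGS, x4 = kg of rice bran.
min 0.62x1 + 0.77x2 + 0.35x3 + 0.22x4 with:
  6.6x1 + 51.6x2 + 7.7x3 + 15.1x4 ≥ 48.8   (phosphorus)
  422x1 + 497x2 + 268x3 + 122x4 ≥ 926   (crude protein)
  26.7x1 + 24.2x2 + 8x3 + 6x4 ≥ 25.6   (lysine)
  x1, x2, x3, x4 ≥ 0.
The minimum-cost mix takes nothing from soybean meal, rice bran — only meat-and-bone meal, DDGS. The phosphorus and crude protein requirements are met with equality.
So meat-and-bone meal = 0.5947 kg, DDGS = 2.352 kg.
Cost = 0.77·0.5947 + 0.35·2.352 = 1.2811.

£1.28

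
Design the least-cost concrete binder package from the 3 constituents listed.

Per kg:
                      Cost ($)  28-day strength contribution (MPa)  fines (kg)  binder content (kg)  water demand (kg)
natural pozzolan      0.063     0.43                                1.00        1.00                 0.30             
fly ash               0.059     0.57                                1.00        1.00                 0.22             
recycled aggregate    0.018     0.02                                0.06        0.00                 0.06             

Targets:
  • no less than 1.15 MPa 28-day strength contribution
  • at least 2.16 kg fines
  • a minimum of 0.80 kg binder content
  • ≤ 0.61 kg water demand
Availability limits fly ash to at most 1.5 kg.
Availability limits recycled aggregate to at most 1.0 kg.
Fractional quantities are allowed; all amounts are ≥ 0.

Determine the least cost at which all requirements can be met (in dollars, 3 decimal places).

$0.132

Let x1 = kg of natural pozzolan, x2 = kg of fly ash, x3 = kg of recycled aggregate.
Minimize 0.063x1 + 0.059x2 + 0.018x3 subject to:
  0.43x1 + 0.57x2 + 0.02x3 ≥ 1.15   (28-day strength contribution)
  1x1 + 1x2 + 0.06x3 ≥ 2.16   (fines)
  1x1 + 1x2 ≥ 0.8   (binder content)
  0.3x1 + 0.22x2 + 0.06x3 ≤ 0.61   (water demand)
  x2 ≤ 1.5
  x3 ≤ 1
  x1, x2, x3 ≥ 0.
The optimal basis is {natural pozzolan, fly ash}; recycled aggregate drops out. Binding constraints: 28-day strength contribution and the fly ash cap.
Optimal quantities: natural pozzolan = 0.686 kg, fly ash = 1.5 kg.
Cost = 0.063·0.686 + 0.059·1.5 = 0.13172.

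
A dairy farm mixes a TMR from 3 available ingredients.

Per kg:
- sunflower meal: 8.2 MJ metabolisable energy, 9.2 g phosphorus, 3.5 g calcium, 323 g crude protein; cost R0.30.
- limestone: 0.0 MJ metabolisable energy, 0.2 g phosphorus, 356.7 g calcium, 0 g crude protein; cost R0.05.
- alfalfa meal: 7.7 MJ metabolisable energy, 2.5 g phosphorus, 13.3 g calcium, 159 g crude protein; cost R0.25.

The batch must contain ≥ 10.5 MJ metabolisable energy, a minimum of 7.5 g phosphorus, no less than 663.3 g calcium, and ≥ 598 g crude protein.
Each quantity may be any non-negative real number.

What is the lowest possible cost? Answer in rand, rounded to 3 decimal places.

Set it up as a linear program. Let x1 = kg of sunflower meal, x2 = kg of limestone, x3 = kg of alfalfa meal.
Minimize 0.3x1 + 0.05x2 + 0.25x3 with:
  8.2x1 + 7.7x3 ≥ 10.5   (metabolisable energy)
  9.2x1 + 0.2x2 + 2.5x3 ≥ 7.5   (phosphorus)
  3.5x1 + 356.7x2 + 13.3x3 ≥ 663.3   (calcium)
  323x1 + 159x3 ≥ 598   (crude protein)
  x1, x2, x3 ≥ 0.
The cheapest feasible vertex uses only sunflower meal, limestone; alfalfa meal is not used. Binding constraints: calcium and crude protein.
So sunflower meal = 1.851 kg, limestone = 1.841 kg.
Total cost: 0.3·1.851 + 0.05·1.841 = 0.64735.

R0.647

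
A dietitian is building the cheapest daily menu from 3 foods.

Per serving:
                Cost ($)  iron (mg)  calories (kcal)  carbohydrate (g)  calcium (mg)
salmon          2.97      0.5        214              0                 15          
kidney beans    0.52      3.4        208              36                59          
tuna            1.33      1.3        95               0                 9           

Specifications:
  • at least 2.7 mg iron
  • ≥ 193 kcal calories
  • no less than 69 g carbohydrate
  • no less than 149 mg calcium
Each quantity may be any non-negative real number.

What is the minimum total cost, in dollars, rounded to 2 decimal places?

This is a linear program. Let x1 = servings of salmon, x2 = servings of kidney beans, x3 = servings of tuna.
Minimise 2.97x1 + 0.52x2 + 1.33x3 subject to:
  0.5x1 + 3.4x2 + 1.3x3 ≥ 2.7   (iron)
  214x1 + 208x2 + 95x3 ≥ 193   (calories)
  36x2 ≥ 69   (carbohydrate)
  15x1 + 59x2 + 9x3 ≥ 149   (calcium)
  x1, x2, x3 ≥ 0.
At the optimum only kidney beans is positive (salmon, tuna = 0). Binding constraint: calcium.
So kidney beans = 2.525 servings.
Objective = 0.52·2.525 = 1.3130.

$1.31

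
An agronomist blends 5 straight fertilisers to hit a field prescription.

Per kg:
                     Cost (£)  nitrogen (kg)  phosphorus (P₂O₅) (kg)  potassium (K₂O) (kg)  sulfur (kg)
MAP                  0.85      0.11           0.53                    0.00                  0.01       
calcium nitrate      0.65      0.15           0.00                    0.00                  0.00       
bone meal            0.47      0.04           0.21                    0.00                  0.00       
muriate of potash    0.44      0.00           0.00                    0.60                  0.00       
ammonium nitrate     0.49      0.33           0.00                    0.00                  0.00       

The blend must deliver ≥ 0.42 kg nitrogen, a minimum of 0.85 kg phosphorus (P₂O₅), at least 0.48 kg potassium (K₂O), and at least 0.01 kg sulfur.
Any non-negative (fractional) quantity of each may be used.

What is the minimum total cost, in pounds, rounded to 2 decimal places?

£2.08

Treat it as an LP. Let x1 = kg of MAP, x2 = kg of calcium nitrate, x3 = kg of bone meal, x4 = kg of muriate of potash, x5 = kg of ammonium nitrate.
Minimize 0.85x1 + 0.65x2 + 0.47x3 + 0.44x4 + 0.49x5 subject to:
  0.11x1 + 0.15x2 + 0.04x3 + 0.33x5 ≥ 0.42   (nitrogen)
  0.53x1 + 0.21x3 ≥ 0.85   (phosphorus (P₂O₅))
  0.6x4 ≥ 0.48   (potassium (K₂O))
  0.01x1 ≥ 0.01   (sulfur)
  x1, x2, x3, x4, x5 ≥ 0.
The optimal basis is {MAP, muriate of potash, ammonium nitrate}; calcium nitrate, bone meal drop out. The nitrogen, phosphorus (P₂O₅), potassium (K₂O) requirements are met with equality.
Solving gives x1 = 1.604, x4 = 0.8, x5 = 0.7381.
Cost = 0.85·1.604 + 0.44·0.8 + 0.49·0.7381 = 2.0771.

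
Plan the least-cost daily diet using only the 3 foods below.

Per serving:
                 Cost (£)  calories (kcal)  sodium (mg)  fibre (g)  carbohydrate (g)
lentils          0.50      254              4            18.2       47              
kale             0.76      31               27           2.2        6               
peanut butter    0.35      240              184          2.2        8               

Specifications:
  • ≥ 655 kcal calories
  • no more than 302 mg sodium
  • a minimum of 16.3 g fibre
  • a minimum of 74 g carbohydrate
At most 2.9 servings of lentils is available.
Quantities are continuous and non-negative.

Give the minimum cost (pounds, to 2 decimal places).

Set it up as a linear program. Let x1 = servings of lentils, x2 = servings of kale, x3 = servings of peanut butter.
Minimize 0.5x1 + 0.76x2 + 0.35x3 s.t.:
  254x1 + 31x2 + 240x3 ≥ 655   (calories)
  4x1 + 27x2 + 184x3 ≤ 302   (sodium)
  18.2x1 + 2.2x2 + 2.2x3 ≥ 16.3   (fibre)
  47x1 + 6x2 + 8x3 ≥ 74   (carbohydrate)
  x1 ≤ 2.9
  x1, x2, x3 ≥ 0.
The optimal basis is {lentils, peanut butter}; kale drops out. There the calories and carbohydrate constraints are tight.
Solving gives x1 = 1.354, x3 = 1.296.
Objective = 0.5·1.354 + 0.35·1.296 = 1.1306.

£1.13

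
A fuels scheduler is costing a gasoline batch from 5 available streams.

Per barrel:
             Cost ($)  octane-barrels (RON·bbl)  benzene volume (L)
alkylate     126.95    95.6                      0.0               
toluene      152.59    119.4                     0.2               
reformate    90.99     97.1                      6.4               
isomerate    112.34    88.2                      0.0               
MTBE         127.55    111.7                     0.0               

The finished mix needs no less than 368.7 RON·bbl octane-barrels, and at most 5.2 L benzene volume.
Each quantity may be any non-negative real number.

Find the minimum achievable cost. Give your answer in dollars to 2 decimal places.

$404.86

Let x1 = barrels of alkylate, x2 = barrels of toluene, x3 = barrels of reformate, x4 = barrels of isomerate, x5 = barrels of MTBE.
Minimize 126.95x1 + 152.59x2 + 90.99x3 + 112.34x4 + 127.55x5 s.t.:
  95.6x1 + 119.4x2 + 97.1x3 + 88.2x4 + 111.7x5 ≥ 368.7   (octane-barrels)
  0.2x2 + 6.4x3 ≤ 5.2   (benzene volume)
  x1, x2, x3, x4, x5 ≥ 0.
The cheapest feasible vertex uses only reformate, MTBE; alkylate, toluene, isomerate are not used. There the octane-barrels and benzene volume constraints are tight.
Solving gives x3 = 0.8125, x5 = 2.5945.
Objective = 90.99·0.8125 + 127.55·2.5945 = 404.8579.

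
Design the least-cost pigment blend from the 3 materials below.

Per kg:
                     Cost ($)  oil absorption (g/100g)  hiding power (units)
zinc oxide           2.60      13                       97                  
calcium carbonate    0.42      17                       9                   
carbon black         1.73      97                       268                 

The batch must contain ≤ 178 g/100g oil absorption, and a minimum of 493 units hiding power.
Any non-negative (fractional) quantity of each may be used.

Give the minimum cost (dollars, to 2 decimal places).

Treat it as an LP. Let x1 = kg of zinc oxide, x2 = kg of calcium carbonate, x3 = kg of carbon black.
Minimise 2.6x1 + 0.42x2 + 1.73x3 subject to:
  13x1 + 17x2 + 97x3 ≤ 178   (oil absorption)
  97x1 + 9x2 + 268x3 ≥ 493   (hiding power)
  x1, x2, x3 ≥ 0.
At the optimum only zinc oxide, carbon black are positive (calcium carbonate = 0). Binding constraints: oil absorption and hiding power.
Solving gives x1 = 0.01975, x3 = 1.832.
Cost = 2.6·0.01975 + 1.73·1.832 = 3.2207.

$3.22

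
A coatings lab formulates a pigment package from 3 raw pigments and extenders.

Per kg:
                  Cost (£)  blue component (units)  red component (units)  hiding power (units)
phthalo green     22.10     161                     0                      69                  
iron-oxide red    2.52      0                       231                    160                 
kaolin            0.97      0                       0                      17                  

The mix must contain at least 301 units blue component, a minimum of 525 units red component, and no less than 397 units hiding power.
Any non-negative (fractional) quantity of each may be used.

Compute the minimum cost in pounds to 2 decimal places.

£47.04

Let x1 = kg of phthalo green, x2 = kg of iron-oxide red, x3 = kg of kaolin.
Minimise 22.1x1 + 2.52x2 + 0.97x3 subject to:
  161x1 ≥ 301   (blue component)
  231x2 ≥ 525   (red component)
  69x1 + 160x2 + 17x3 ≥ 397   (hiding power)
  x1, x2, x3 ≥ 0.
The minimum-cost mix takes nothing from kaolin — only phthalo green, iron-oxide red. The blue component and red component requirements are met with equality.
Solving gives x1 = 1.86957, x2 = 2.27273.
Hence cost = 22.1·1.86957 + 2.52·2.27273 = £47.0448.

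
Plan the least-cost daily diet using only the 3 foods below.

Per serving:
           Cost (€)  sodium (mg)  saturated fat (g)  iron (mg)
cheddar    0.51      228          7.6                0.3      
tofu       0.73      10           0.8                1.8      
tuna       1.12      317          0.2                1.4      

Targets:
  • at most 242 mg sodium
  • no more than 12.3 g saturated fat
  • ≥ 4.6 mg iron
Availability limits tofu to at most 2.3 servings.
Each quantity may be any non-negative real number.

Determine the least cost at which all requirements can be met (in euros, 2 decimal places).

This is a linear program. Let x1 = servings of cheddar, x2 = servings of tofu, x3 = servings of tuna.
Minimise 0.51x1 + 0.73x2 + 1.12x3 subject to:
  228x1 + 10x2 + 317x3 ≤ 242   (sodium)
  7.6x1 + 0.8x2 + 0.2x3 ≤ 12.3   (saturated fat)
  0.3x1 + 1.8x2 + 1.4x3 ≥ 4.6   (iron)
  x2 ≤ 2.3
  x1, x2, x3 ≥ 0.
The cheapest feasible vertex uses only tofu, tuna; cheddar is not used. The iron and the tofu cap requirements are met with equality.
Optimal quantities: tofu = 2.3 servings, tuna = 0.3286 servings.
Objective = 0.73·2.3 + 1.12·0.3286 = 2.0470.

€2.05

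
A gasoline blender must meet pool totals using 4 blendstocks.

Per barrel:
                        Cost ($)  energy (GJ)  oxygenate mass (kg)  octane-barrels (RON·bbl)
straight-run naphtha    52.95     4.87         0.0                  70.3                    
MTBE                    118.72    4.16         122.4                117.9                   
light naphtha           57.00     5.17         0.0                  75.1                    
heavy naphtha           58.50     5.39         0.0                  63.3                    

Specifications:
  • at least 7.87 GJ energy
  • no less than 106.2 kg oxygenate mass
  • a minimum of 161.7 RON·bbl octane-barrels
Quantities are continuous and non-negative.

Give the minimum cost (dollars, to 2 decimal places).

Let x1 = barrels of straight-run naphtha, x2 = barrels of MTBE, x3 = barrels of light naphtha, x4 = barrels of heavy naphtha.
Minimise 52.95x1 + 118.72x2 + 57x3 + 58.5x4 with:
  4.87x1 + 4.16x2 + 5.17x3 + 5.39x4 ≥ 7.87   (energy)
  122.4x2 ≥ 106.2   (oxygenate mass)
  70.3x1 + 117.9x2 + 75.1x3 + 63.3x4 ≥ 161.7   (octane-barrels)
  x1, x2, x3, x4 ≥ 0.
The cheapest feasible vertex uses only straight-run naphtha, MTBE, heavy naphtha; light naphtha is not used. The energy, oxygenate mass, octane-barrels requirements are met with equality.
That vertex is x1 = 0.7148, x2 = 0.8676, x4 = 0.1447.
Objective = 52.95·0.7148 + 118.72·0.8676 + 58.5·0.1447 = 149.3151.

$149.32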